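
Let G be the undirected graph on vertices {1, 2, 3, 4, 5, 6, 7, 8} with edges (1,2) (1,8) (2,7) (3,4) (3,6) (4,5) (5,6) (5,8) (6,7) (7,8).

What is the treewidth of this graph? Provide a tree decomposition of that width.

Treewidth 2.
Bags: B1 = {1, 2, 8}  B2 = {2, 7, 8}  B3 = {5, 7, 8}  B4 = {5, 6, 7}  B5 = {4, 5, 6}  B6 = {3, 4, 6}
Tree: B1–B2, B2–B3, B3–B4, B4–B5, B5–B6

Each bag holds 3 vertices, so the decomposition has width 2, which upper-bounds the treewidth. For the lower bound, G contains the cycle 1–2–7–8–1, so G is not a forest; only forests have treewidth ≤ 1, hence tw(G) ≥ 2. The upper and lower bounds meet at 2, so that is the treewidth.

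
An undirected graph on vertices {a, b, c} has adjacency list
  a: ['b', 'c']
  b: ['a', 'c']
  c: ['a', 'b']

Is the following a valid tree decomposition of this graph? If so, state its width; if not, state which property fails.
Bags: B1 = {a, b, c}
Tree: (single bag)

Yes; width 2.

Every vertex of G appears in some bag (union = {a, b, c}); every edge is covered by a bag; and for each vertex v the set of bags containing v is connected in the bag tree. The decomposition is therefore valid. The largest bag has 3 vertices, so the width is 2.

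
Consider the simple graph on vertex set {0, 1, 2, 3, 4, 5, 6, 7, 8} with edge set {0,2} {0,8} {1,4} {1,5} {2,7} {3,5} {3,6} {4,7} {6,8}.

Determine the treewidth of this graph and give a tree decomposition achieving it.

Every bag has size at most 3, so the width is 3 − 1 = 2 and tw(G) ≤ 2. Since 3–5–1–4–7–2–0–8–6–3 is a cycle in G, G is not acyclic. Forests are exactly the graphs of treewidth ≤ 1, so tw(G) ≥ 2. Therefore the treewidth is 2.

Treewidth 2.
One optimal decomposition is:
Bags: B1 = {1, 3, 5}  B2 = {1, 3, 4}  B3 = {3, 4, 7}  B4 = {2, 3, 7}  B5 = {0, 2, 3}  B6 = {0, 3, 8}  B7 = {3, 6, 8}
Tree: B1–B2, B2–B3, B3–B4, B4–B5, B5–B6, B6–B7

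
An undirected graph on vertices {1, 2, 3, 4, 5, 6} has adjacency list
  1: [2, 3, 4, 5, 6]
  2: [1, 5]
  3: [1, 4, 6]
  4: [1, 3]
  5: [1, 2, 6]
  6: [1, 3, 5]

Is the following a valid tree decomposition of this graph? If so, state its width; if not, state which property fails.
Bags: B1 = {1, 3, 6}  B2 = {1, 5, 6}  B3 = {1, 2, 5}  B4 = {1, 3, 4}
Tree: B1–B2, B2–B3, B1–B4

Checking the three conditions: (i) the bags cover all of {1, 2, 3, 4, 5, 6}; (ii) for each edge, some bag contains both endpoints; (iii) the bags containing any fixed vertex form a subtree. All hold, so the decomposition is valid with width 3 − 1 = 2.

Yes; width 2.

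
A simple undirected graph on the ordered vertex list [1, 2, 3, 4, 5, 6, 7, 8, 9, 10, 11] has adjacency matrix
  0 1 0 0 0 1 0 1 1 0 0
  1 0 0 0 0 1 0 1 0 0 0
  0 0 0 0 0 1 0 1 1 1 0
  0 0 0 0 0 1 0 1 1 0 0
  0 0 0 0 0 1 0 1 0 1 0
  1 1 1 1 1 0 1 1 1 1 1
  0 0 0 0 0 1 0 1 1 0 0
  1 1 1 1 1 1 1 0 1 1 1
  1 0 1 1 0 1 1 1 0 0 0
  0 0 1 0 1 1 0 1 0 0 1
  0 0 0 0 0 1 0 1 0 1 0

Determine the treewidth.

A width-3 tree decomposition is:
Bags: B1 = {3, 6, 8, 9}  B2 = {6, 7, 8, 9}  B3 = {4, 6, 8, 9}  B4 = {3, 6, 8, 10}  B5 = {5, 6, 8, 10}  B6 = {1, 6, 8, 9}  B7 = {1, 2, 6, 8}  B8 = {6, 8, 10, 11}
Tree: B1–B2, B1–B3, B1–B4, B4–B5, B2–B6, B6–B7, B4–B8
The largest bag has 4 vertices, giving width 3; this decomposition certifies tw(G) ≤ 3. On the other hand G contains the 4-clique {1, 2, 6, 8}. A clique must lie in a single bag of any decomposition, so no decomposition can have width below 3. The upper and lower bounds meet at 3, so that is the treewidth.

3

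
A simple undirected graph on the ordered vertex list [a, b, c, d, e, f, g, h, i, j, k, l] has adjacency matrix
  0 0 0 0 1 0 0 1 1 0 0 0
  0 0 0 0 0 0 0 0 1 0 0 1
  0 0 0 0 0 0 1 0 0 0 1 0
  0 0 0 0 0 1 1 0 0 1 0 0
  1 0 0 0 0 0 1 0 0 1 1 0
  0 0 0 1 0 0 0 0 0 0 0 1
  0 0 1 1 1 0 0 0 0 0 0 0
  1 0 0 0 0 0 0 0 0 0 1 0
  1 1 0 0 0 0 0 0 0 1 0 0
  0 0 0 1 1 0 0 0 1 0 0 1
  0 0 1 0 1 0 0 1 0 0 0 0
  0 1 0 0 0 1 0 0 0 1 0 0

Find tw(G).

3

A width-3 tree decomposition is:
Bags: B1 = {b, d, f, l}  B2 = {b, d, j, l}  B3 = {b, d, i, j}  B4 = {d, g, i, j}  B5 = {e, g, i, j}  B6 = {a, e, g, i}  B7 = {a, c, e, g}  B8 = {a, c, e, k}  B9 = {a, c, h, k}
Tree: B1–B2, B2–B3, B3–B4, B4–B5, B5–B6, B6–B7, B7–B8, B8–B9
The largest bag has 4 vertices, giving width 3; this decomposition certifies tw(G) ≤ 3. For the lower bound: the 4 vertex sets {b,f,l}, {d}, {j}, {a,e,g,i} are disjoint, each induces a connected subgraph, and every pair is joined by at least one edge of G. Contracting each set to a single vertex therefore yields K_{4} as a minor, and since treewidth is minor-monotone, tw(G) ≥ tw(K_{4}) = 3. Hence tw(G) = 3 exactly.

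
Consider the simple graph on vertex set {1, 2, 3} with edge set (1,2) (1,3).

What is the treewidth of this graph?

A width-1 tree decomposition is:
Bags: B1 = {1, 2}  B2 = {1, 3}
Tree: B1–B2
Every bag has size at most 2, so the width is 2 − 1 = 1 and tw(G) ≤ 1. Since G has at least one edge (e.g. 2–1), it is not an edgeless graph, so tw(G) ≥ 1. Therefore the treewidth is 1.

1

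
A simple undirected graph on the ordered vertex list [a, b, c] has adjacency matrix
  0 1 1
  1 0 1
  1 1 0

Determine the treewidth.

2

A width-2 tree decomposition is:
Bags: B1 = {a, b, c}
Tree: (single bag)
A single bag containing all 3 vertices is trivially a valid decomposition of width 2. For the lower bound, the 3 vertices {a, b, c} are pairwise adjacent, and any tree decomposition puts a clique entirely inside one bag — forcing width ≥ 2. Hence tw(G) = 2 exactly.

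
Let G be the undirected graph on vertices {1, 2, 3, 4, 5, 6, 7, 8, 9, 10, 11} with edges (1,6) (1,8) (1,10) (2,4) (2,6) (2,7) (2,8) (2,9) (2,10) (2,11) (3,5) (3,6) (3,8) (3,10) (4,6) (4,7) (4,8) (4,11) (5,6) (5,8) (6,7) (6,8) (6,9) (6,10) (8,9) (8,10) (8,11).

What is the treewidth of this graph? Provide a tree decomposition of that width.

Treewidth 3.
Bags: B1 = {3, 6, 8, 10}  B2 = {2, 6, 8, 10}  B3 = {2, 4, 6, 8}  B4 = {1, 6, 8, 10}  B5 = {3, 5, 6, 8}  B6 = {2, 4, 8, 11}  B7 = {2, 4, 6, 7}  B8 = {2, 6, 8, 9}
Tree: B1–B2, B2–B3, B1–B4, B1–B5, B3–B6, B3–B7, B2–B8

Every bag has size at most 4, so the width is 4 − 1 = 3 and tw(G) ≤ 3. For the lower bound, the 4 vertices {2, 4, 8, 11} are pairwise adjacent, and any tree decomposition puts a clique entirely inside one bag — forcing width ≥ 3. Hence tw(G) = 3 exactly.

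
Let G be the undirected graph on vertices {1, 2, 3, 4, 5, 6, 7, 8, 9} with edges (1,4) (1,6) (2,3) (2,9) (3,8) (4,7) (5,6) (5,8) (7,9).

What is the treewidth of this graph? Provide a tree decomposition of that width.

The largest bag has 3 vertices, giving width 2; this decomposition certifies tw(G) ≤ 2. The edges 3–8–5–6–1–4–7–9–2–3 form a cycle, so G is not a tree and its treewidth is at least 2. Therefore the treewidth is 2.

Treewidth 2.
One such decomposition:
Bags: B1 = {3, 5, 8}  B2 = {3, 5, 6}  B3 = {1, 3, 6}  B4 = {1, 3, 4}  B5 = {3, 4, 7}  B6 = {3, 7, 9}  B7 = {2, 3, 9}
Tree: B1–B2, B2–B3, B3–B4, B4–B5, B5–B6, B6–B7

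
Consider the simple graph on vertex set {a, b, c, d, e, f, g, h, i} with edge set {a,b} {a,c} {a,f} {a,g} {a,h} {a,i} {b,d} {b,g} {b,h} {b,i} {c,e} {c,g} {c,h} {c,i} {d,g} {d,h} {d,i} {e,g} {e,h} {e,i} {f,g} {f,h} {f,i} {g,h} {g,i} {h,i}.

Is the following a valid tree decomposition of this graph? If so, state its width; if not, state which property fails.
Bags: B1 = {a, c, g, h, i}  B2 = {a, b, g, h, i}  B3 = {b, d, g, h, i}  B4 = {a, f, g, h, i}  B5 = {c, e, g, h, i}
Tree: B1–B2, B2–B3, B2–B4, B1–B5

Yes; width 4.

Checking the three conditions: (i) the bags cover all of {a, b, c, d, e, f, g, h, i}; (ii) for each edge, some bag contains both endpoints; (iii) the bags containing any fixed vertex form a subtree. All hold, so the decomposition is valid with width 5 − 1 = 4.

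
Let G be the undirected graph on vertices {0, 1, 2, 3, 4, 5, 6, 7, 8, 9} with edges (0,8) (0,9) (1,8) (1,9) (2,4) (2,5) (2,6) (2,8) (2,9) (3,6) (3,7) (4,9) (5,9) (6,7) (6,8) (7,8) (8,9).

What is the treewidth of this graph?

2

A width-2 tree decomposition is:
Bags: B1 = {6, 7, 8}  B2 = {2, 6, 8}  B3 = {2, 8, 9}  B4 = {2, 5, 9}  B5 = {3, 6, 7}  B6 = {0, 8, 9}  B7 = {1, 8, 9}  B8 = {2, 4, 9}
Tree: B1–B2, B2–B3, B3–B4, B1–B5, B3–B6, B6–B7, B4–B8
Every bag has size at most 3, so the width is 3 − 1 = 2 and tw(G) ≤ 2. Conversely, {0, 8, 9} is a clique of size 3, and the vertices of any clique must share a bag in every tree decomposition; so some bag has ≥ 3 vertices and tw(G) ≥ 2. Combining the bounds, tw(G) = 2.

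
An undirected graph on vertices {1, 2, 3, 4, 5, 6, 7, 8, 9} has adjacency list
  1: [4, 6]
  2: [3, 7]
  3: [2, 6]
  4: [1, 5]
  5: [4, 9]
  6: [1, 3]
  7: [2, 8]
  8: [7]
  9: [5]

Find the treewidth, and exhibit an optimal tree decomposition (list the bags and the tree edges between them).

Treewidth 1.
One optimal decomposition is:
Bags: B1 = {7, 8}  B2 = {2, 7}  B3 = {2, 3}  B4 = {3, 6}  B5 = {1, 6}  B6 = {1, 4}  B7 = {4, 5}  B8 = {5, 9}
Tree: B1–B2, B2–B3, B3–B4, B4–B5, B5–B6, B6–B7, B7–B8

The largest bag has 2 vertices, giving width 1; this decomposition certifies tw(G) ≤ 1. Any graph with an edge has treewidth ≥ 1, and G has the edge 8–7. Combining the bounds, tw(G) = 1.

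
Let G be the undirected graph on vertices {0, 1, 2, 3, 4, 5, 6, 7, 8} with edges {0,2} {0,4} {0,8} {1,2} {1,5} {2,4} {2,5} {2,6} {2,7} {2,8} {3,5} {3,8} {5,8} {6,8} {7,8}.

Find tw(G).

A width-2 tree decomposition is:
Bags: B1 = {2, 5, 8}  B2 = {0, 2, 8}  B3 = {1, 2, 5}  B4 = {2, 7, 8}  B5 = {0, 2, 4}  B6 = {3, 5, 8}  B7 = {2, 6, 8}
Tree: B1–B2, B1–B3, B2–B4, B2–B5, B1–B6, B1–B7
The largest bag has 3 vertices, giving width 2; this decomposition certifies tw(G) ≤ 2. Conversely, {0, 2, 8} is a clique of size 3, and the vertices of any clique must share a bag in every tree decomposition; so some bag has ≥ 3 vertices and tw(G) ≥ 2. The upper and lower bounds meet at 2, so that is the treewidth.

2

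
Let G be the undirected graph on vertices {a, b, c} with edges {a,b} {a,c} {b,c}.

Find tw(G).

A width-2 tree decomposition is:
Bags: B1 = {a, b, c}
Tree: (single bag)
A single bag containing all 3 vertices is trivially a valid decomposition of width 2. On the other hand G contains the 3-clique {a, b, c}. A clique must lie in a single bag of any decomposition, so no decomposition can have width below 2. The upper and lower bounds meet at 2, so that is the treewidth.

2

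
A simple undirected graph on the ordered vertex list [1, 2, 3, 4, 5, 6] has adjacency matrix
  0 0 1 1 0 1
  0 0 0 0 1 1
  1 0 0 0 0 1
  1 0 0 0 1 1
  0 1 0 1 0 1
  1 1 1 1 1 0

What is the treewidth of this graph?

2

A width-2 tree decomposition is:
Bags: B1 = {1, 4, 6}  B2 = {4, 5, 6}  B3 = {2, 5, 6}  B4 = {1, 3, 6}
Tree: B1–B2, B2–B3, B1–B4
Each bag holds 3 vertices, so the decomposition has width 2, which upper-bounds the treewidth. Conversely, {1, 3, 6} is a clique of size 3, and the vertices of any clique must share a bag in every tree decomposition; so some bag has ≥ 3 vertices and tw(G) ≥ 2. Combining the bounds, tw(G) = 2.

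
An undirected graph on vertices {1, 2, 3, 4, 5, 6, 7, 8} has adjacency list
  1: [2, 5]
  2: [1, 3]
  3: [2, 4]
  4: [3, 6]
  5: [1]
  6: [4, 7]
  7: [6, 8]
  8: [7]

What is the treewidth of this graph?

A width-1 tree decomposition is:
Bags: B1 = {7, 8}  B2 = {6, 7}  B3 = {4, 6}  B4 = {3, 4}  B5 = {2, 3}  B6 = {1, 2}  B7 = {1, 5}
Tree: B1–B2, B2–B3, B3–B4, B4–B5, B5–B6, B6–B7
Every bag has size at most 2, so the width is 2 − 1 = 1 and tw(G) ≤ 1. G has an edge, so its treewidth is at least 1. The upper and lower bounds meet at 1, so that is the treewidth.

1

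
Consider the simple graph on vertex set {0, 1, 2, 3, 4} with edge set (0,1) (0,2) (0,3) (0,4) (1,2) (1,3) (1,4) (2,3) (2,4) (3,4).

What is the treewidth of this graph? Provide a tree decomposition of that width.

With just one bag of size 5, the width is 5 − 1 = 4, so tw(G) ≤ 4. Conversely, {0, 1, 2, 3, 4} is a clique of size 5, and the vertices of any clique must share a bag in every tree decomposition; so some bag has ≥ 5 vertices and tw(G) ≥ 4. The upper and lower bounds meet at 4, so that is the treewidth.

Treewidth 4.
One optimal decomposition is:
Bags: B1 = {0, 1, 2, 3, 4}
Tree: (single bag)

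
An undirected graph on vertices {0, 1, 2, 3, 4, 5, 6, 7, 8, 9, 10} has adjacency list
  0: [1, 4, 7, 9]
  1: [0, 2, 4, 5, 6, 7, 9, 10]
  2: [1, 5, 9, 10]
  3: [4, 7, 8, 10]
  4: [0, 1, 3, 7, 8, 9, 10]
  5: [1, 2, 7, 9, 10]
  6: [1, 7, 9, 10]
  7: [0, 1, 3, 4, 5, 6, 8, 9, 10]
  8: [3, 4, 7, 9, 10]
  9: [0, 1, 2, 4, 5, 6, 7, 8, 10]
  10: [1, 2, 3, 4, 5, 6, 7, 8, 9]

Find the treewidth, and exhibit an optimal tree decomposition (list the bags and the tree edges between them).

Treewidth 4.
Bags: B1 = {1, 4, 7, 9, 10}  B2 = {4, 7, 8, 9, 10}  B3 = {0, 1, 4, 7, 9}  B4 = {1, 6, 7, 9, 10}  B5 = {1, 5, 7, 9, 10}  B6 = {1, 2, 5, 9, 10}  B7 = {3, 4, 7, 8, 10}
Tree: B1–B2, B1–B3, B1–B4, B4–B5, B5–B6, B2–B7

Each bag holds 5 vertices, so the decomposition has width 4, which upper-bounds the treewidth. Conversely, {1, 2, 5, 9, 10} is a clique of size 5, and the vertices of any clique must share a bag in every tree decomposition; so some bag has ≥ 5 vertices and tw(G) ≥ 4. The upper and lower bounds meet at 4, so that is the treewidth.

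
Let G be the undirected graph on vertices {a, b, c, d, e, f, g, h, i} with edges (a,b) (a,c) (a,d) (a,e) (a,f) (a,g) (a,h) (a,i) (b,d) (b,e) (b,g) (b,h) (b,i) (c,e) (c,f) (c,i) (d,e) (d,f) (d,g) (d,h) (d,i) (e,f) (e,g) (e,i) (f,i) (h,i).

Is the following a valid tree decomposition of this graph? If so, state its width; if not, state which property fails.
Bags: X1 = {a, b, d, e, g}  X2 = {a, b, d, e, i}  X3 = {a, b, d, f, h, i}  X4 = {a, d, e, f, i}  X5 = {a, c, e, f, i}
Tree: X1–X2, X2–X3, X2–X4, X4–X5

No — bags containing vertex f are not connected in the tree.

A tree decomposition must satisfy three properties: every vertex lies in some bag; for every edge, both endpoints lie together in some bag; and for every vertex, the bags containing it form a connected subtree. Here bags containing vertex f are not connected in the tree, so the decomposition is invalid.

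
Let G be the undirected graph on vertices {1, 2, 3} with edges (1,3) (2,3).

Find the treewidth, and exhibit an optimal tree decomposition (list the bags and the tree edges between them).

The largest bag has 2 vertices, giving width 1; this decomposition certifies tw(G) ≤ 1. Any graph with an edge has treewidth ≥ 1, and G has the edge 2–3. Hence tw(G) = 1 exactly.

Treewidth 1.
One optimal decomposition is:
Bags: B1 = {2, 3}  B2 = {1, 3}
Tree: B1–B2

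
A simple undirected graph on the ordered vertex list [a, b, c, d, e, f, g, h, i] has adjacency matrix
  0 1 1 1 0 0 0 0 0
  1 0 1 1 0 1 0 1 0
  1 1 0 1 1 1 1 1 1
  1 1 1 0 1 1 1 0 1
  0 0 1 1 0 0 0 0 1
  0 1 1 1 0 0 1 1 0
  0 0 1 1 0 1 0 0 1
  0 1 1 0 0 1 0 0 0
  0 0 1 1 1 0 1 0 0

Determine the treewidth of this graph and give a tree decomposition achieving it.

The largest bag has 4 vertices, giving width 3; this decomposition certifies tw(G) ≤ 3. Conversely, {a, b, c, d} is a clique of size 4, and the vertices of any clique must share a bag in every tree decomposition; so some bag has ≥ 4 vertices and tw(G) ≥ 3. Combining the bounds, tw(G) = 3.

Treewidth 3.
One optimal decomposition is:
Bags: B1 = {b, c, d, f}  B2 = {a, b, c, d}  B3 = {c, d, f, g}  B4 = {c, d, g, i}  B5 = {c, d, e, i}  B6 = {b, c, f, h}
Tree: B1–B2, B1–B3, B3–B4, B4–B5, B1–B6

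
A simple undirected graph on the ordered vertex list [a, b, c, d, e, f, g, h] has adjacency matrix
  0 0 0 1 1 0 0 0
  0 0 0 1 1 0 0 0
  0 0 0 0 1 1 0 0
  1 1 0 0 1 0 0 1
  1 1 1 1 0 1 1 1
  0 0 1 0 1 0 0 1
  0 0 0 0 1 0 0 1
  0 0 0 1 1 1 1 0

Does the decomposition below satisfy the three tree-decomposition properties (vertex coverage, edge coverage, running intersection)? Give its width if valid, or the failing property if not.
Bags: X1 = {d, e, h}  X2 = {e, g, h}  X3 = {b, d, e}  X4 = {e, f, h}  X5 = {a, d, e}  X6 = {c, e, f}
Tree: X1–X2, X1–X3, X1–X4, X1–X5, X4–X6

Checking the three conditions: (i) the bags cover all of {a, b, c, d, e, f, g, h}; (ii) for each edge, some bag contains both endpoints; (iii) the bags containing any fixed vertex form a subtree. All hold, so the decomposition is valid with width 3 − 1 = 2.

Yes; width 2.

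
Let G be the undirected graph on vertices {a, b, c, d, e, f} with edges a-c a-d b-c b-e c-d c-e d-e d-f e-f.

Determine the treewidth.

2

A width-2 tree decomposition is:
Bags: B1 = {c, d, e}  B2 = {d, e, f}  B3 = {a, c, d}  B4 = {b, c, e}
Tree: B1–B2, B1–B3, B1–B4
The largest bag has 3 vertices, giving width 2; this decomposition certifies tw(G) ≤ 2. Conversely, {c, d, e} is a clique of size 3, and the vertices of any clique must share a bag in every tree decomposition; so some bag has ≥ 3 vertices and tw(G) ≥ 2. Combining the bounds, tw(G) = 2.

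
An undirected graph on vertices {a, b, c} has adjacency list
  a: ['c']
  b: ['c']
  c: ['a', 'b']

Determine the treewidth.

A width-1 tree decomposition is:
Bags: B1 = {b, c}  B2 = {a, c}
Tree: B1–B2
Each bag holds 2 vertices, so the decomposition has width 1, which upper-bounds the treewidth. G has an edge, so its treewidth is at least 1. Hence tw(G) = 1 exactly.

1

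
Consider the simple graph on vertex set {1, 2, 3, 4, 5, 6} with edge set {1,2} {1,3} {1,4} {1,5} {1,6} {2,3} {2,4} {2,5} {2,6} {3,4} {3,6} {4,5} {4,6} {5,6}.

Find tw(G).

A width-4 tree decomposition is:
Bags: B1 = {1, 2, 4, 5, 6}  B2 = {1, 2, 3, 4, 6}
Tree: B1–B2
The largest bag has 5 vertices, giving width 4; this decomposition certifies tw(G) ≤ 4. For the lower bound, the 5 vertices {1, 2, 3, 4, 6} are pairwise adjacent, and any tree decomposition puts a clique entirely inside one bag — forcing width ≥ 4. Therefore the treewidth is 4.

4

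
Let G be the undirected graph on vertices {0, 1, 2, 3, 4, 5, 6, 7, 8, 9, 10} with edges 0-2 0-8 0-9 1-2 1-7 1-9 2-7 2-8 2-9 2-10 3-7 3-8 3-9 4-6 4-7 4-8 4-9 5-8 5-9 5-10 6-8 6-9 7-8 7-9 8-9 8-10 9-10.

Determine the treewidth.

3

A width-3 tree decomposition is:
Bags: B1 = {2, 7, 8, 9}  B2 = {4, 7, 8, 9}  B3 = {0, 2, 8, 9}  B4 = {2, 8, 9, 10}  B5 = {5, 8, 9, 10}  B6 = {3, 7, 8, 9}  B7 = {1, 2, 7, 9}  B8 = {4, 6, 8, 9}
Tree: B1–B2, B1–B3, B1–B4, B4–B5, B1–B6, B1–B7, B2–B8
The largest bag has 4 vertices, giving width 3; this decomposition certifies tw(G) ≤ 3. For the lower bound, the 4 vertices {0, 2, 8, 9} are pairwise adjacent, and any tree decomposition puts a clique entirely inside one bag — forcing width ≥ 3. The upper and lower bounds meet at 3, so that is the treewidth.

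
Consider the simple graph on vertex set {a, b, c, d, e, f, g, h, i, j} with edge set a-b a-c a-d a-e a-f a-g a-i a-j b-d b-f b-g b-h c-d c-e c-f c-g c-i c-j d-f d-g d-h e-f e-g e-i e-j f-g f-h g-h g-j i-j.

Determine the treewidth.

4

A width-4 tree decomposition is:
Bags: B1 = {a, c, d, f, g}  B2 = {a, c, e, f, g}  B3 = {a, c, e, g, j}  B4 = {a, c, e, i, j}  B5 = {a, b, d, f, g}  B6 = {b, d, f, g, h}
Tree: B1–B2, B2–B3, B3–B4, B1–B5, B5–B6
Each bag holds 5 vertices, so the decomposition has width 4, which upper-bounds the treewidth. Conversely, {a, c, e, g, j} is a clique of size 5, and the vertices of any clique must share a bag in every tree decomposition; so some bag has ≥ 5 vertices and tw(G) ≥ 4. Therefore the treewidth is 4.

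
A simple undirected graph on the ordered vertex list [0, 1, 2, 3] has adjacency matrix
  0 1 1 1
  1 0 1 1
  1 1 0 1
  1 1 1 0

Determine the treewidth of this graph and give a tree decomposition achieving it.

Treewidth 3.
One such decomposition:
Bags: B1 = {0, 1, 2, 3}
Tree: (single bag)

With just one bag of size 4, the width is 4 − 1 = 3, so tw(G) ≤ 3. On the other hand G contains the 4-clique {0, 1, 2, 3}. A clique must lie in a single bag of any decomposition, so no decomposition can have width below 3. Combining the bounds, tw(G) = 3.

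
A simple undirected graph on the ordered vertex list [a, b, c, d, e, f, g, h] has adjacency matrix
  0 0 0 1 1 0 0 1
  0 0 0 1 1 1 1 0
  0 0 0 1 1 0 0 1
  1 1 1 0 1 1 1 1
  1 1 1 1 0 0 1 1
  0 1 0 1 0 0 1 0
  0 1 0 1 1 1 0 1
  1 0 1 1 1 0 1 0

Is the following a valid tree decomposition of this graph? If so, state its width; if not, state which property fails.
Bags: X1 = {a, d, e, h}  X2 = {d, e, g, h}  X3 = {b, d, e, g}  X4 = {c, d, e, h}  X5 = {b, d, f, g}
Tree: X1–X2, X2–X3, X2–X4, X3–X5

Every vertex of G appears in some bag (union = {a, b, c, d, e, f, g, h}); every edge is covered by a bag; and for each vertex v the set of bags containing v is connected in the bag tree. The decomposition is therefore valid. The largest bag has 4 vertices, so the width is 3.

Yes; width 3.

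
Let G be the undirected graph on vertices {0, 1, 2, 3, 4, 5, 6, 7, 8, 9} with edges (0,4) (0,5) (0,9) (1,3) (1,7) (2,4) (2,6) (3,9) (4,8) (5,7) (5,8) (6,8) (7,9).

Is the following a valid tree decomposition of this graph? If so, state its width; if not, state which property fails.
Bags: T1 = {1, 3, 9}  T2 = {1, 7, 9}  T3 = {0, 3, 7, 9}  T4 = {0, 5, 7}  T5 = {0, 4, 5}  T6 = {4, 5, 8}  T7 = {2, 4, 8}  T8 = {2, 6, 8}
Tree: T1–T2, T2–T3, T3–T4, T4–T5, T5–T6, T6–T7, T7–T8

No — bags containing vertex 3 are not connected in the tree.

A tree decomposition must satisfy three properties: every vertex lies in some bag; for every edge, both endpoints lie together in some bag; and for every vertex, the bags containing it form a connected subtree. Here bags containing vertex 3 are not connected in the tree, so the decomposition is invalid.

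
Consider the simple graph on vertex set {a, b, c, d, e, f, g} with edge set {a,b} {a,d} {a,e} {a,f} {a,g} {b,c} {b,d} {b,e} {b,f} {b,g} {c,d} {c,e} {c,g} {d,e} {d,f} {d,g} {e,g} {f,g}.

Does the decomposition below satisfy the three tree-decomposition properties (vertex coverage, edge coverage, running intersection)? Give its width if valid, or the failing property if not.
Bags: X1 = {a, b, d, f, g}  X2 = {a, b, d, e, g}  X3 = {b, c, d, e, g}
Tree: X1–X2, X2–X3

Every vertex of G appears in some bag (union = {a, b, c, d, e, f, g}); every edge is covered by a bag; and for each vertex v the set of bags containing v is connected in the bag tree. The decomposition is therefore valid. The largest bag has 5 vertices, so the width is 4.

Yes; width 4.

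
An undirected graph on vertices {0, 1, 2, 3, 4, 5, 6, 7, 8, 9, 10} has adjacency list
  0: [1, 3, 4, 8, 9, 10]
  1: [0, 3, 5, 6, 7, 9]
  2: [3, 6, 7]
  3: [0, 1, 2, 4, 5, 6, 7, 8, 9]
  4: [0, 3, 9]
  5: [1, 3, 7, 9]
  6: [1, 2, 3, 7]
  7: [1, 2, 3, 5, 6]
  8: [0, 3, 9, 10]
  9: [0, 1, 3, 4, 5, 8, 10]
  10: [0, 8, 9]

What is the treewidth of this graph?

3

A width-3 tree decomposition is:
Bags: B1 = {0, 3, 8, 9}  B2 = {0, 1, 3, 9}  B3 = {0, 8, 9, 10}  B4 = {1, 3, 5, 9}  B5 = {1, 3, 5, 7}  B6 = {1, 3, 6, 7}  B7 = {2, 3, 6, 7}  B8 = {0, 3, 4, 9}
Tree: B1–B2, B1–B3, B2–B4, B4–B5, B5–B6, B6–B7, B1–B8
The largest bag has 4 vertices, giving width 3; this decomposition certifies tw(G) ≤ 3. On the other hand G contains the 4-clique {0, 8, 9, 10}. A clique must lie in a single bag of any decomposition, so no decomposition can have width below 3. Therefore the treewidth is 3.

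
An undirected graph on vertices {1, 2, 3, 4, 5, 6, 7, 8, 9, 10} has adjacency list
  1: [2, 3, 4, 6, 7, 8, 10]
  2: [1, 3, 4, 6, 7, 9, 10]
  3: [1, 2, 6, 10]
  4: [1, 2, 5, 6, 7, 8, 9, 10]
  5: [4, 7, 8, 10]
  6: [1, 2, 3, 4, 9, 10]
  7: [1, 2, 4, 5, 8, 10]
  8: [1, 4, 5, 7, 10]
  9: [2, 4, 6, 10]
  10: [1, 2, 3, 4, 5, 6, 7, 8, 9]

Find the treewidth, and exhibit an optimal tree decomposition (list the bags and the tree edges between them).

Each bag holds 5 vertices, so the decomposition has width 4, which upper-bounds the treewidth. Conversely, {1, 2, 3, 6, 10} is a clique of size 5, and the vertices of any clique must share a bag in every tree decomposition; so some bag has ≥ 5 vertices and tw(G) ≥ 4. Therefore the treewidth is 4.

Treewidth 4.
One optimal decomposition is:
Bags: B1 = {2, 4, 6, 9, 10}  B2 = {1, 2, 4, 6, 10}  B3 = {1, 2, 4, 7, 10}  B4 = {1, 4, 7, 8, 10}  B5 = {4, 5, 7, 8, 10}  B6 = {1, 2, 3, 6, 10}
Tree: B1–B2, B2–B3, B3–B4, B4–B5, B2–B6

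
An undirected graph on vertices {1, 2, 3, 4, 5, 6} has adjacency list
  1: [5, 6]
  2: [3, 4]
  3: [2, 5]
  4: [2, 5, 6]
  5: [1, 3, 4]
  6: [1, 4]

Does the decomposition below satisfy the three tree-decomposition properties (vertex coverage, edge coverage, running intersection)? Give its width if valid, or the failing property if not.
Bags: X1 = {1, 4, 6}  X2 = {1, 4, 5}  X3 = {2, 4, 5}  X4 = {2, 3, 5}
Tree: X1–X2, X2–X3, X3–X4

Yes; width 2.

Every vertex of G appears in some bag (union = {1, 2, 3, 4, 5, 6}); every edge is covered by a bag; and for each vertex v the set of bags containing v is connected in the bag tree. The decomposition is therefore valid. The largest bag has 3 vertices, so the width is 2.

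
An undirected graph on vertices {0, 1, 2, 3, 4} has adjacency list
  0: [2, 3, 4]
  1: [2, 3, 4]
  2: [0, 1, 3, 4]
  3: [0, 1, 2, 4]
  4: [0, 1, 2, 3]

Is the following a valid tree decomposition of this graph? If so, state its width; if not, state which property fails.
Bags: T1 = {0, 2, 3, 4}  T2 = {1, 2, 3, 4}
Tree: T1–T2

Yes; width 3.

Checking the three conditions: (i) the bags cover all of {0, 1, 2, 3, 4}; (ii) for each edge, some bag contains both endpoints; (iii) the bags containing any fixed vertex form a subtree. All hold, so the decomposition is valid with width 4 − 1 = 3.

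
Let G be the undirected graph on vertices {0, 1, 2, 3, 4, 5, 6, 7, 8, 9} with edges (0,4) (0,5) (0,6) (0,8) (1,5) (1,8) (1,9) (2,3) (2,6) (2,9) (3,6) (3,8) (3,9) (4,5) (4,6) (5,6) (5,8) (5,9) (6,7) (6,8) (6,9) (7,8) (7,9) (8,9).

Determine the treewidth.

A width-3 tree decomposition is:
Bags: B1 = {0, 5, 6, 8}  B2 = {5, 6, 8, 9}  B3 = {0, 4, 5, 6}  B4 = {1, 5, 8, 9}  B5 = {3, 6, 8, 9}  B6 = {6, 7, 8, 9}  B7 = {2, 3, 6, 9}
Tree: B1–B2, B1–B3, B2–B4, B2–B5, B5–B6, B5–B7
Each bag holds 4 vertices, so the decomposition has width 3, which upper-bounds the treewidth. Conversely, {1, 5, 8, 9} is a clique of size 4, and the vertices of any clique must share a bag in every tree decomposition; so some bag has ≥ 4 vertices and tw(G) ≥ 3. Combining the bounds, tw(G) = 3.

3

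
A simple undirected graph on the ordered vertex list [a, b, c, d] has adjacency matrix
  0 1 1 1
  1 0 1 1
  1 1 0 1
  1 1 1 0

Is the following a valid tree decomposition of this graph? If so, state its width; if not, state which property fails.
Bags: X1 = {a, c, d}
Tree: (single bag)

A tree decomposition must satisfy three properties: every vertex lies in some bag; for every edge, both endpoints lie together in some bag; and for every vertex, the bags containing it form a connected subtree. Here vertex b appears in no bag, so the decomposition is invalid.

No — vertex b appears in no bag.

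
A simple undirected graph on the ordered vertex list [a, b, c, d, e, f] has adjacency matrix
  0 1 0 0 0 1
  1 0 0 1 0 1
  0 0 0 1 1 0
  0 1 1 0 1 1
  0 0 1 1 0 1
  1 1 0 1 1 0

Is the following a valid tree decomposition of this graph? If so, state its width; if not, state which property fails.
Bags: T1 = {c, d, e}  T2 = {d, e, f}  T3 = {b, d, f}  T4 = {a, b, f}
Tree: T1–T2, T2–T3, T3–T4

Yes; width 2.

Checking the three conditions: (i) the bags cover all of {a, b, c, d, e, f}; (ii) for each edge, some bag contains both endpoints; (iii) the bags containing any fixed vertex form a subtree. All hold, so the decomposition is valid with width 3 − 1 = 2.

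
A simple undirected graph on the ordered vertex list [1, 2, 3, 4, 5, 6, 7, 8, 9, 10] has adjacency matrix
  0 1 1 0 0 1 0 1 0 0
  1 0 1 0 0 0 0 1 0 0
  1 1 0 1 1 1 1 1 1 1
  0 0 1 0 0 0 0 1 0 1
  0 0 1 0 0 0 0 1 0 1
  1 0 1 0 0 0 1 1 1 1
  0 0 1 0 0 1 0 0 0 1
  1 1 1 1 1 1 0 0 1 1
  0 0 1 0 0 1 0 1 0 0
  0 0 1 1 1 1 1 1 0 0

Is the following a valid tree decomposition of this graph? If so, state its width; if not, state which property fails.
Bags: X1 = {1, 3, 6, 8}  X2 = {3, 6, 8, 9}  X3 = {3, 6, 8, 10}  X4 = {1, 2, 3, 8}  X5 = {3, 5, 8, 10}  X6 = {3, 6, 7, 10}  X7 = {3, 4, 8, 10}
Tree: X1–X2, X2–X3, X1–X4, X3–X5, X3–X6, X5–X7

Checking the three conditions: (i) the bags cover all of {1, 2, 3, 4, 5, 6, 7, 8, 9, 10}; (ii) for each edge, some bag contains both endpoints; (iii) the bags containing any fixed vertex form a subtree. All hold, so the decomposition is valid with width 4 − 1 = 3.

Yes; width 3.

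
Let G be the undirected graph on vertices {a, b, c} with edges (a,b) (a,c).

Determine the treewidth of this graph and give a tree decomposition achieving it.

The largest bag has 2 vertices, giving width 1; this decomposition certifies tw(G) ≤ 1. G has an edge, so its treewidth is at least 1. Hence tw(G) = 1 exactly.

Treewidth 1.
One such decomposition:
Bags: B1 = {a, c}  B2 = {a, b}
Tree: B1–B2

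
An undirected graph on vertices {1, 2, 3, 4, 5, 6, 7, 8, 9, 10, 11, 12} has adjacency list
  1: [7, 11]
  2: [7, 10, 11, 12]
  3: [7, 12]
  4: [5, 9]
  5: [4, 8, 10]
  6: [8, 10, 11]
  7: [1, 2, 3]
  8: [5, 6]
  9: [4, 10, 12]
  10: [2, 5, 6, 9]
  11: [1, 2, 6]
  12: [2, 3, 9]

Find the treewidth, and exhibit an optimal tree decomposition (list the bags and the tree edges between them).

Each bag holds 4 vertices, so the decomposition has width 3, which upper-bounds the treewidth. For the lower bound: the 4 vertex sets {4,5,8}, {9}, {10}, {2,6,11,12} are disjoint, each induces a connected subgraph, and every pair is joined by at least one edge of G. Contracting each set to a single vertex therefore yields K_{4} as a minor, and since treewidth is minor-monotone, tw(G) ≥ tw(K_{4}) = 3. The upper and lower bounds meet at 3, so that is the treewidth.

Treewidth 3.
Bags: B1 = {4, 5, 8, 9}  B2 = {5, 8, 9, 10}  B3 = {6, 8, 9, 10}  B4 = {6, 9, 10, 12}  B5 = {2, 6, 10, 12}  B6 = {2, 6, 11, 12}  B7 = {2, 3, 11, 12}  B8 = {2, 3, 7, 11}  B9 = {1, 3, 7, 11}
Tree: B1–B2, B2–B3, B3–B4, B4–B5, B5–B6, B6–B7, B7–B8, B8–B9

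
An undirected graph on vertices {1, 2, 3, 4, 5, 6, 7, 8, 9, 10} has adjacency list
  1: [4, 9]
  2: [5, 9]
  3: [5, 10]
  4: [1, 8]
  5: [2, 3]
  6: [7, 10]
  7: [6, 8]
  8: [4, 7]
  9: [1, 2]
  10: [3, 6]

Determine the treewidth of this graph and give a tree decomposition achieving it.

Treewidth 2.
Bags: B1 = {2, 3, 5}  B2 = {2, 3, 10}  B3 = {2, 6, 10}  B4 = {2, 6, 7}  B5 = {2, 7, 8}  B6 = {2, 4, 8}  B7 = {1, 2, 4}  B8 = {1, 2, 9}
Tree: B1–B2, B2–B3, B3–B4, B4–B5, B5–B6, B6–B7, B7–B8

Each bag holds 3 vertices, so the decomposition has width 2, which upper-bounds the treewidth. For the lower bound, G contains the cycle 2–5–3–10–6–7–8–4–1–9–2, so G is not a forest; only forests have treewidth ≤ 1, hence tw(G) ≥ 2. The upper and lower bounds meet at 2, so that is the treewidth.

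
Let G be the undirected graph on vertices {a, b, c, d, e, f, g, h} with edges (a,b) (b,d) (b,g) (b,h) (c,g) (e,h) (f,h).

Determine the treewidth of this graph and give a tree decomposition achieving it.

Every bag has size at most 2, so the width is 2 − 1 = 1 and tw(G) ≤ 1. G has an edge, so its treewidth is at least 1. Combining the bounds, tw(G) = 1.

Treewidth 1.
One optimal decomposition is:
Bags: B1 = {a, b}  B2 = {b, g}  B3 = {b, d}  B4 = {b, h}  B5 = {f, h}  B6 = {c, g}  B7 = {e, h}
Tree: B1–B2, B1–B3, B2–B4, B4–B5, B2–B6, B5–B7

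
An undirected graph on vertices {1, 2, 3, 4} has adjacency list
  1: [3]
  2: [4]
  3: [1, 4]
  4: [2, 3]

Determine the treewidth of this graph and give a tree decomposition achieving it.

Treewidth 1.
One optimal decomposition is:
Bags: B1 = {1, 3}  B2 = {3, 4}  B3 = {2, 4}
Tree: B1–B2, B2–B3

Every bag has size at most 2, so the width is 2 − 1 = 1 and tw(G) ≤ 1. Any graph with an edge has treewidth ≥ 1, and G has the edge 1–3. The upper and lower bounds meet at 1, so that is the treewidth.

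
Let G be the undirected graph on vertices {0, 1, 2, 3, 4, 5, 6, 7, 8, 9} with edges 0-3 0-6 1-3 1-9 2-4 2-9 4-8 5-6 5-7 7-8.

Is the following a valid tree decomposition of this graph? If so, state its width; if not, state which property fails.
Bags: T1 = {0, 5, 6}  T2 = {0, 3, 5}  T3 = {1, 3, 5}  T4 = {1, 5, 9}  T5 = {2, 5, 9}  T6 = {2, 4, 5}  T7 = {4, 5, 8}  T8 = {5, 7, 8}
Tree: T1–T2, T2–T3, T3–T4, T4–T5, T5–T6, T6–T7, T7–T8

Every vertex of G appears in some bag (union = {0, 1, 2, 3, 4, 5, 6, 7, 8, 9}); every edge is covered by a bag; and for each vertex v the set of bags containing v is connected in the bag tree. The decomposition is therefore valid. The largest bag has 3 vertices, so the width is 2.

Yes; width 2.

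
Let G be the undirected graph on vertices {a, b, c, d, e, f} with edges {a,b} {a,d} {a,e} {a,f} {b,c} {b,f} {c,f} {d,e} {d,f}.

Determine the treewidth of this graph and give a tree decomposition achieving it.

Every bag has size at most 3, so the width is 3 − 1 = 2 and tw(G) ≤ 2. On the other hand G contains the 3-clique {a, d, e}. A clique must lie in a single bag of any decomposition, so no decomposition can have width below 2. The upper and lower bounds meet at 2, so that is the treewidth.

Treewidth 2.
One optimal decomposition is:
Bags: B1 = {a, b, f}  B2 = {b, c, f}  B3 = {a, d, f}  B4 = {a, d, e}
Tree: B1–B2, B1–B3, B3–B4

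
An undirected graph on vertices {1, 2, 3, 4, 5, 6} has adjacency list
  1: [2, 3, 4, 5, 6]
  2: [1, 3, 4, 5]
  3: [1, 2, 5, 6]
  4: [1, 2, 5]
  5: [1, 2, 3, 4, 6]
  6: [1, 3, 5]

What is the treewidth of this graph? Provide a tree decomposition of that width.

Each bag holds 4 vertices, so the decomposition has width 3, which upper-bounds the treewidth. Conversely, {1, 2, 3, 5} is a clique of size 4, and the vertices of any clique must share a bag in every tree decomposition; so some bag has ≥ 4 vertices and tw(G) ≥ 3. Therefore the treewidth is 3.

Treewidth 3.
One such decomposition:
Bags: B1 = {1, 2, 3, 5}  B2 = {1, 3, 5, 6}  B3 = {1, 2, 4, 5}
Tree: B1–B2, B1–B3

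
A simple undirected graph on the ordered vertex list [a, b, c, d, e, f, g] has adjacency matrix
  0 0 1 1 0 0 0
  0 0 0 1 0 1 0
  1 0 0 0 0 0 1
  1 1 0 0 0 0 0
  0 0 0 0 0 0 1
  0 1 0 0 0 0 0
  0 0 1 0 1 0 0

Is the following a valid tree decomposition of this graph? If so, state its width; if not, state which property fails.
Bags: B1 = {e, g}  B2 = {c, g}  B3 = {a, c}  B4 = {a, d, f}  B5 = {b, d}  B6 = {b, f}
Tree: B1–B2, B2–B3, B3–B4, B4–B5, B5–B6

A tree decomposition must satisfy three properties: every vertex lies in some bag; for every edge, both endpoints lie together in some bag; and for every vertex, the bags containing it form a connected subtree. Here bags containing vertex f are not connected in the tree, so the decomposition is invalid.

No — bags containing vertex f are not connected in the tree.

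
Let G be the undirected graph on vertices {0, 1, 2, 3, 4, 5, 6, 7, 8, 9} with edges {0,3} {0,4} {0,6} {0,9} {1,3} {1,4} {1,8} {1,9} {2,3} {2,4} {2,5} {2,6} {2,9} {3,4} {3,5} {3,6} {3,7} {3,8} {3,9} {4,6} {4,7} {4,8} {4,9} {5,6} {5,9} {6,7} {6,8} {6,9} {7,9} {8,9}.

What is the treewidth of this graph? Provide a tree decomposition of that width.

Every bag has size at most 5, so the width is 5 − 1 = 4 and tw(G) ≤ 4. For the lower bound, the 5 vertices {1, 3, 4, 8, 9} are pairwise adjacent, and any tree decomposition puts a clique entirely inside one bag — forcing width ≥ 4. Combining the bounds, tw(G) = 4.

Treewidth 4.
One such decomposition:
Bags: B1 = {2, 3, 4, 6, 9}  B2 = {3, 4, 6, 8, 9}  B3 = {0, 3, 4, 6, 9}  B4 = {1, 3, 4, 8, 9}  B5 = {2, 3, 5, 6, 9}  B6 = {3, 4, 6, 7, 9}
Tree: B1–B2, B1–B3, B2–B4, B1–B5, B1–B6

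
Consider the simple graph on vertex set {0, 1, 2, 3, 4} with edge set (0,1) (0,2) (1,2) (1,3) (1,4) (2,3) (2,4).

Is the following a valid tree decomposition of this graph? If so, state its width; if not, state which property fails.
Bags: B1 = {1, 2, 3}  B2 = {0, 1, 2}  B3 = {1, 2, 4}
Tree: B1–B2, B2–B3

Every vertex of G appears in some bag (union = {0, 1, 2, 3, 4}); every edge is covered by a bag; and for each vertex v the set of bags containing v is connected in the bag tree. The decomposition is therefore valid. The largest bag has 3 vertices, so the width is 2.

Yes; width 2.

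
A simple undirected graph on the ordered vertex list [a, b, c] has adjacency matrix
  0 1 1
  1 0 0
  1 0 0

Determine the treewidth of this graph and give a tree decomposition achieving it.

Every bag has size at most 2, so the width is 2 − 1 = 1 and tw(G) ≤ 1. Since G has at least one edge (e.g. b–a), it is not an edgeless graph, so tw(G) ≥ 1. Therefore the treewidth is 1.

Treewidth 1.
One optimal decomposition is:
Bags: B1 = {a, b}  B2 = {a, c}
Tree: B1–B2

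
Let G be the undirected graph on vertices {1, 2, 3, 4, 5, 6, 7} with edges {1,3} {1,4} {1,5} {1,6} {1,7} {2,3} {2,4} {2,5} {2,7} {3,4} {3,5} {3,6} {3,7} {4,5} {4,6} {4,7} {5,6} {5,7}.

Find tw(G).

4

A width-4 tree decomposition is:
Bags: B1 = {1, 3, 4, 5, 7}  B2 = {1, 3, 4, 5, 6}  B3 = {2, 3, 4, 5, 7}
Tree: B1–B2, B1–B3
The largest bag has 5 vertices, giving width 4; this decomposition certifies tw(G) ≤ 4. On the other hand G contains the 5-clique {1, 3, 4, 5, 6}. A clique must lie in a single bag of any decomposition, so no decomposition can have width below 4. Hence tw(G) = 4 exactly.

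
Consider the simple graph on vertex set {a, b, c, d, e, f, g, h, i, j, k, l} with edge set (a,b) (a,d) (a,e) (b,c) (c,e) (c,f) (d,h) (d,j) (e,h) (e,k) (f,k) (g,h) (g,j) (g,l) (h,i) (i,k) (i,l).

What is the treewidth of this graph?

3

A width-3 tree decomposition is:
Bags: B1 = {d, g, j, l}  B2 = {d, g, h, l}  B3 = {d, h, i, l}  B4 = {a, d, h, i}  B5 = {a, e, h, i}  B6 = {a, e, i, k}  B7 = {a, b, e, k}  B8 = {b, c, e, k}  B9 = {b, c, f, k}
Tree: B1–B2, B2–B3, B3–B4, B4–B5, B5–B6, B6–B7, B7–B8, B8–B9
The largest bag has 4 vertices, giving width 3; this decomposition certifies tw(G) ≤ 3. For the lower bound: the 4 vertex sets {g,j,l}, {d}, {h}, {a,e,i,k} are disjoint, each induces a connected subgraph, and every pair is joined by at least one edge of G. Contracting each set to a single vertex therefore yields K_{4} as a minor, and since treewidth is minor-monotone, tw(G) ≥ tw(K_{4}) = 3. Combining the bounds, tw(G) = 3.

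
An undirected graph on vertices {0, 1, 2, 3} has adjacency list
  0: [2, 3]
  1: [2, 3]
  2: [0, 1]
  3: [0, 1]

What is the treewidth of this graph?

2

A width-2 tree decomposition is:
Bags: B1 = {0, 2, 3}  B2 = {1, 2, 3}
Tree: B1–B2
The largest bag has 3 vertices, giving width 2; this decomposition certifies tw(G) ≤ 2. The edges 3–0–2–1–3 form a cycle, so G is not a tree and its treewidth is at least 2. Combining the bounds, tw(G) = 2.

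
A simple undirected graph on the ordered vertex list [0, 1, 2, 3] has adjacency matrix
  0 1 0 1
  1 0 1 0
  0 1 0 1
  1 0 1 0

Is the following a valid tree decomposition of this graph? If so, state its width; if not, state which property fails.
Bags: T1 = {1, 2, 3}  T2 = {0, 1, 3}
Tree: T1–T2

Yes; width 2.

Checking the three conditions: (i) the bags cover all of {0, 1, 2, 3}; (ii) for each edge, some bag contains both endpoints; (iii) the bags containing any fixed vertex form a subtree. All hold, so the decomposition is valid with width 3 − 1 = 2.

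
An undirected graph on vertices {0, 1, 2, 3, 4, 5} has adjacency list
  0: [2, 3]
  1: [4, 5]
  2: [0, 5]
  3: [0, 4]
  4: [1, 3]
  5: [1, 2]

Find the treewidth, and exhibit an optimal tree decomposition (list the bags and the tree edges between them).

Treewidth 2.
One optimal decomposition is:
Bags: B1 = {0, 2, 3}  B2 = {2, 3, 5}  B3 = {1, 3, 5}  B4 = {1, 3, 4}
Tree: B1–B2, B2–B3, B3–B4

Every bag has size at most 3, so the width is 3 − 1 = 2 and tw(G) ≤ 2. The edges 3–0–2–5–1–4–3 form a cycle, so G is not a tree and its treewidth is at least 2. Hence tw(G) = 2 exactly.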